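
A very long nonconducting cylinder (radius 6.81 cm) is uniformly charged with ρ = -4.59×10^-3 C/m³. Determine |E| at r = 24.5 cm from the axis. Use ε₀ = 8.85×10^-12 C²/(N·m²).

|E| ≈ 4.91×10^6 V/m

Coaxial Gaussian cylinder, radius r = 24.5 cm, length L (r > 6.81 cm, full cross-section enclosed).
λ_enc = ρ·πR² = (-4.59×10^-3)π(0.0681)² = -6.687×10^-5 C/m.
By Gauss's law (flux through the curved wall only), E·2πrL = λ_enc L/ε₀.
E = |λ_enc|/(2πε₀r) = (6.687×10^-5)/(2π·8.85×10^-12·0.245) = 4.91×10^6 N/C.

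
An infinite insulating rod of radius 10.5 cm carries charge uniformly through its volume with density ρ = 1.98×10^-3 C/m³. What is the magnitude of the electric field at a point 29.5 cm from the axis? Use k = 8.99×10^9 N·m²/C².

4.18×10^6 N/C

By cylindrical symmetry E is radial; use a coaxial Gaussian cylinder of radius 29.5 cm and length L (r > 10.5 cm, full cross-section enclosed).
λ_enc = ρ·πR² = (1.98×10^-3)π(0.105)² = 6.858×10^-5 C/m.
Since E is radial and uniform over the curved surface, Φ = E·2πrL = Q_enc/ε₀ = λ_enc L/ε₀.
E = 2k|λ_enc|/r = 2(8.99×10^9)(6.858×10^-5)/(0.295) = 4.18×10^6 N/C.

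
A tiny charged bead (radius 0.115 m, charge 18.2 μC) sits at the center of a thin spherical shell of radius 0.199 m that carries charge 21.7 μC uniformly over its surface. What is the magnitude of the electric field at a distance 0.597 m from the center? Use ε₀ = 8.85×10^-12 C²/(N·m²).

E ≈ 1.01e6 V/m

Symmetry ⇒ E = E(r) r̂. Gaussian sphere of radius r = 0.597 m (r > 0.199 m, enclosing both).
Q_enc = (18.2 μC) + (21.7 μC) = 3.99×10^-5 C.
By Gauss's law, ∮E·dA = E·4πr² = Q_enc/ε₀.
E = |Q_enc|/(4πε₀r²) = (3.99×10^-5)/(4π·8.85×10^-12·(0.597)²) = 1.01e6 N/C.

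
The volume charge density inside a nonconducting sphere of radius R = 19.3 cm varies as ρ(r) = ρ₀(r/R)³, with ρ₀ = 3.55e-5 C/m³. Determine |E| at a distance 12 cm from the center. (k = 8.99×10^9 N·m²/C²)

Take a concentric spherical Gaussian surface of radius r = 12 cm (r < R).
Q_enc = ∫₀^r ρ(r')·4πr'² dr' = (4πρ₀/R³) ∫₀^r r'^5 dr' = 4πρ₀ r^6/(6·R³) = 3.088e-8 C.
By Gauss's law, ∮E·dA = E·4πr² = Q_enc/ε₀.
E = k|Q_enc|/r² = (8.99×10^9)(3.088e-8)/(0.12)² = 1.93×10^4 N/C.

|E| = 1.93×10^4 N/C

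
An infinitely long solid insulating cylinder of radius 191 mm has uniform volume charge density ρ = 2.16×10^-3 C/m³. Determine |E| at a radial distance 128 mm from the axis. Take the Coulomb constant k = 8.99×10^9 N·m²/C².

By cylindrical symmetry E is radial; use a coaxial Gaussian cylinder of radius 128 mm and length L (r < R).
Charge inside radius r per length L is ρ·πr²·L, so λ_enc = ρπr² = 1.112×10^-4 C/m.
By Gauss's law (flux through the curved wall only), E·2πrL = λ_enc L/ε₀.
E = 2k|λ_enc|/r = 2(8.99×10^9)(1.112×10^-4)/(0.128) = 1.56×10^7 N/C.

E = 1.56×10^7 N/C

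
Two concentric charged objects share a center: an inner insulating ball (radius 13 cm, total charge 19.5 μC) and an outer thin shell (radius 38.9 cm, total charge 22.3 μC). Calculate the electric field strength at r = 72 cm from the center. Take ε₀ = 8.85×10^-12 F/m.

Take a concentric spherical Gaussian surface of radius r = 72 cm (r > 38.9 cm, enclosing both).
Q_enc = (19.5 μC) + (22.3 μC) = 4.18e-5 C.
Since E is radial and uniform over the Gaussian sphere, Φ = E·4πr² = Q_enc/ε₀.
E = |Q_enc|/(4πε₀r²) = (4.18×10^-5)/(4π·8.85×10^-12·(0.72)²) = 7.25×10^5 N/C.

E ≈ 7.25e5 V/m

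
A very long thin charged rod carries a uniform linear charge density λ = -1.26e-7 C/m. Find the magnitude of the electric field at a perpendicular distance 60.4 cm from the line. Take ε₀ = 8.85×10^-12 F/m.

By cylindrical symmetry E is radial; use a coaxial Gaussian cylinder of radius 60.4 cm and length L.
Q_enc = λL, so λ_enc = -1.26e-7 C/m.
Since E is radial and uniform over the curved surface, Φ = E·2πrL = Q_enc/ε₀ = λ_enc L/ε₀.
E = |λ_enc|/(2πε₀r) = (1.26×10^-7)/(2π·8.85×10^-12·0.604) = 3.75×10^3 N/C.

3.75×10^3 V/m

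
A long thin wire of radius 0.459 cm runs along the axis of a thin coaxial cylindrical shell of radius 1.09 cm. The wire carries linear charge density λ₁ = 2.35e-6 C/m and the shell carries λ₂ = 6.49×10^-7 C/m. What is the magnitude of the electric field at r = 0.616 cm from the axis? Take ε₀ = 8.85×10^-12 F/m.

|E| = 6.86×10^6 N/C

Coaxial Gaussian cylinder, radius r = 0.616 cm, length L (between the conductors, 0.459 cm < r < 1.09 cm).
The shell at 1.09 cm lies outside the Gaussian surface, so λ_enc = λ₁ = 2.35×10^-6 C/m.
By Gauss's law (flux through the curved wall only), E·2πrL = λ_enc L/ε₀.
E = |λ_enc|/(2πε₀r) = (2.35×10^-6)/(2π·8.85×10^-12·0.00616) = 6.86e6 N/C.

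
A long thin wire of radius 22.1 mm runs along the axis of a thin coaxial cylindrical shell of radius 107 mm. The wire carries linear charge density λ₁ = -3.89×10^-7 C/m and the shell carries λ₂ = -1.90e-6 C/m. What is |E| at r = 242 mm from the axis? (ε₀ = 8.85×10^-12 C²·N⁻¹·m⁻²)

E ≈ 1.70e5 N/C

Choose a coaxial cylinder of radius r = 242 mm (arbitrary length L) as the Gaussian surface (r > 107 mm, enclosing both).
λ_enc = λ₁ + λ₂ = (-3.89×10^-7) + (-1.90×10^-6) = -2.289×10^-6 C/m.
Applying ∮E·dA = Q_enc/ε₀ with the end caps contributing no flux:
E = |λ_enc|/(2πε₀r) = (2.289×10^-6)/(2π·8.85×10^-12·0.242) = 1.70×10^5 N/C.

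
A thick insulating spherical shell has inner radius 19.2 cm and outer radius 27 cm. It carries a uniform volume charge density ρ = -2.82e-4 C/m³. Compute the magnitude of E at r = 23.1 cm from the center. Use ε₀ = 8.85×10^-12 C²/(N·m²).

1.04×10^6 V/m

Take a concentric spherical Gaussian surface of radius r = 23.1 cm (within the shell material, 19.2 cm < r < 27 cm).
Enclosed charge is the volume from a to r: Q_enc = (4π/3)ρ(r³ − a³) = -6.20×10^-6 C.
Gauss's law: E·4πr² = Q_enc/ε₀.
E = |Q_enc|/(4πε₀r²) = (6.20e-6)/(4π·8.85×10^-12·(0.231)²) = 1.04×10^6 N/C.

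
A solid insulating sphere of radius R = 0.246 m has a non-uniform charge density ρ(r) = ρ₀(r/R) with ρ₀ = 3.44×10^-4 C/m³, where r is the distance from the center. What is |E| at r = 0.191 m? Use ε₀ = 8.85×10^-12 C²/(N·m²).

Use a concentric Gaussian sphere at r = 0.191 m (r < R).
Q_enc = ∫₀^r ρ(r')·4πr'² dr' = (4πρ₀/R) ∫₀^r r'^3 dr' = 4πρ₀ r^4/(4·R) = 5.847e-6 C.
By Gauss's law, ∮E·dA = E·4πr² = Q_enc/ε₀.
E = |Q_enc|/(4πε₀r²) = (5.847×10^-6)/(4π·8.85×10^-12·(0.191)²) = 1.44e6 N/C.

|E| ≈ 1.44×10^6 V/m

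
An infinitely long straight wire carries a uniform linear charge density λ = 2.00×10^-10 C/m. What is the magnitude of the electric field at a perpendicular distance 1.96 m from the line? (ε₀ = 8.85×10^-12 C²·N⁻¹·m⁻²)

By cylindrical symmetry E is radial; use a coaxial Gaussian cylinder of radius 1.96 m and length L.
Q_enc = λL, so λ_enc = 2.00×10^-10 C/m.
Applying ∮E·dA = Q_enc/ε₀ with the end caps contributing no flux:
E = |λ_enc|/(2πε₀r) = (2.00e-10)/(2π·8.85×10^-12·1.96) = 1.84 N/C.

E = 1.84 V/m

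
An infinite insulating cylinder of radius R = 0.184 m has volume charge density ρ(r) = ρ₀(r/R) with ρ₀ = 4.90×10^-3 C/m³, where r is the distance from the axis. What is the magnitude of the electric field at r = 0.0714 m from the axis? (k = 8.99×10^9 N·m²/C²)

Choose a coaxial cylinder of radius r = 0.0714 m (arbitrary length L) as the Gaussian surface (r < R).
Integrating ρ over the cross-section to radius r: λ_enc = (2πρ₀/R) ∫₀^r r'^2 dr' = 2πρ₀ r^3/(3·R) = 2.03×10^-5 C/m.
Gauss's law: E·2πrL = λ_enc L/ε₀.
E = 2k|λ_enc|/r = 2(8.99×10^9)(2.03e-5)/(0.0714) = 5.11×10^6 N/C.

E = 5.11×10^6 N/C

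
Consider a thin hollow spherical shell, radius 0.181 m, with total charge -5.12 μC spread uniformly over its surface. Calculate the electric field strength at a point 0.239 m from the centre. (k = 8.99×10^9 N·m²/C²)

By spherical symmetry E is radial; choose a Gaussian sphere of radius r = 0.239 m (r > 0.181 m).
The entire shell is enclosed: Q_enc = -5.12e-6 C.
Since E is radial and uniform over the Gaussian sphere, Φ = E·4πr² = Q_enc/ε₀.
E = k|Q_enc|/r² = (8.99×10^9)(5.12×10^-6)/(0.239)² = 8.06×10^5 N/C.

|E| = 8.06e5 N/C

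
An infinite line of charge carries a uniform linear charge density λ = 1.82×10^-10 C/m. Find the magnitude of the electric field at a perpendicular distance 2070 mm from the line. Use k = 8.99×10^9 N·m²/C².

|E| ≈ 1.58 N/C

Take a coaxial cylindrical Gaussian surface of radius r = 2070 mm and length L.
Q_enc = λL, so λ_enc = 1.82e-10 C/m.
By Gauss's law (flux through the curved wall only), E·2πrL = λ_enc L/ε₀.
E = 2k|λ_enc|/r = 2(8.99×10^9)(1.82×10^-10)/(2.07) = 1.58 N/C.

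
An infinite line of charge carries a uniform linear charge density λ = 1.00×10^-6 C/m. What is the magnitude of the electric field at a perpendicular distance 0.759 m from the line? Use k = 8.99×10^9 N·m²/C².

Choose a coaxial cylinder of radius r = 0.759 m (arbitrary length L) as the Gaussian surface.
Q_enc = λL, so λ_enc = 1.00×10^-6 C/m.
By Gauss's law (flux through the curved wall only), E·2πrL = λ_enc L/ε₀.
E = 2k|λ_enc|/r = 2(8.99×10^9)(1.00×10^-6)/(0.759) = 2.37e4 N/C.

2.37×10^4 N/C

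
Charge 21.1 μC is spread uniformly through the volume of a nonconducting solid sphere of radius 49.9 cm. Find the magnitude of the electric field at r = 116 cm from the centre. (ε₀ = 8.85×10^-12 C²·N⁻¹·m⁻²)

Symmetry ⇒ E = E(r) r̂. Gaussian sphere of radius r = 116 cm (r > R, so the entire charge is enclosed).
Q_enc = 21.1 μC = 2.11e-5 C.
Gauss's law: E·4πr² = Q_enc/ε₀.
E = |Q_enc|/(4πε₀r²) = (2.11×10^-5)/(4π·8.85×10^-12·(1.16)²) = 1.41×10^5 N/C.

E ≈ 1.41×10^5 N/C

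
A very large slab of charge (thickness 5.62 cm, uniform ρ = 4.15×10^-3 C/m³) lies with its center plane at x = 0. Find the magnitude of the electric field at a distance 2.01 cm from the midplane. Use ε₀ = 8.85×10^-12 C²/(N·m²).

By symmetry E is perpendicular to the slab. A Gaussian pillbox from −2.01 cm to +2.01 cm (face area A) lies entirely within the slab.
Q_enc = ρ·(2x)·A and flux = 2EA, so 2EA = 2ρxA/ε₀ ⇒ E = |ρ|x/ε₀.
E = (4.15×10^-3)(0.0201)/(8.85×10^-12) = 9.43×10^6 N/C.

|E| ≈ 9.43×10^6 N/C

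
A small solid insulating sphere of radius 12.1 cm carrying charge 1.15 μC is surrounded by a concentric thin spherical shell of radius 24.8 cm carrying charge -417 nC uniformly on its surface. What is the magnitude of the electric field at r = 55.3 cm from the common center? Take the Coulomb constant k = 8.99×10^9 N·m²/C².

By spherical symmetry E is radial; choose a Gaussian sphere of radius r = 55.3 cm (r > 24.8 cm, enclosing both).
Q_enc = (1.15 μC) + (-417 nC) = 7.33×10^-7 C.
Gauss's law: E·4πr² = Q_enc/ε₀.
E = k|Q_enc|/r² = (8.99×10^9)(7.33e-7)/(0.553)² = 2.15×10^4 N/C.

|E| ≈ 2.15×10^4 N/C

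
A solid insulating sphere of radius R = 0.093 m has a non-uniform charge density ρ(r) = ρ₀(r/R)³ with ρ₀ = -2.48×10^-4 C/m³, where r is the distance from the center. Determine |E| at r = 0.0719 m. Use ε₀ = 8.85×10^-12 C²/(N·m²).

By spherical symmetry E is radial; choose a Gaussian sphere of radius r = 0.0719 m (r < R).
Integrate the density: Q_enc = 4π ∫₀^r ρ₀(r'/R)^3 r'² dr' = 4πρ₀ r^6/(6·R³) = -8.921×10^-8 C.
Applying ∮E·dA = Q_enc/ε₀ with Φ = E(4πr²):
E = |Q_enc|/(4πε₀r²) = (8.921×10^-8)/(4π·8.85×10^-12·(0.0719)²) = 1.55×10^5 N/C.

|E| ≈ 1.55e5 V/m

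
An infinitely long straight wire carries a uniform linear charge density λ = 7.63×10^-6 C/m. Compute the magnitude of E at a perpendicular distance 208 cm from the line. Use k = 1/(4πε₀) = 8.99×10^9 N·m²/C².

By cylindrical symmetry E is radial; use a coaxial Gaussian cylinder of radius 208 cm and length L.
Q_enc = λL, so λ_enc = 7.63×10^-6 C/m.
Applying ∮E·dA = Q_enc/ε₀ with the end caps contributing no flux:
E = 2k|λ_enc|/r = 2(8.99×10^9)(7.63×10^-6)/(2.08) = 6.60×10^4 N/C.

6.60e4 V/m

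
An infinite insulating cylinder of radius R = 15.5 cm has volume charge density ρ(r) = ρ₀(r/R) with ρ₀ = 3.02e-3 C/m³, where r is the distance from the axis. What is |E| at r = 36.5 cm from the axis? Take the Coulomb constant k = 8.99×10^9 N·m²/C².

Choose a coaxial cylinder of radius r = 36.5 cm (arbitrary length L) as the Gaussian surface (r > R, full charge per length enclosed).
λ_enc = 2π ∫₀^R ρ₀(r'/R)^1 r' dr' = 2πρ₀R²/3 = 1.52e-4 C/m.
By Gauss's law (flux through the curved wall only), E·2πrL = λ_enc L/ε₀.
E = 2k|λ_enc|/r = 2(8.99×10^9)(1.52×10^-4)/(0.365) = 7.49e6 N/C.

E ≈ 7.49e6 N/C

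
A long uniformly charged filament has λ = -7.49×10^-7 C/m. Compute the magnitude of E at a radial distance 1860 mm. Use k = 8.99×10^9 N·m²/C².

Choose a coaxial cylinder of radius r = 1860 mm (arbitrary length L) as the Gaussian surface.
Q_enc = λL, so λ_enc = -7.49e-7 C/m.
Gauss's law: E·2πrL = λ_enc L/ε₀.
E = 2k|λ_enc|/r = 2(8.99×10^9)(7.49×10^-7)/(1.86) = 7.24e3 N/C.

E ≈ 7.24×10^3 V/m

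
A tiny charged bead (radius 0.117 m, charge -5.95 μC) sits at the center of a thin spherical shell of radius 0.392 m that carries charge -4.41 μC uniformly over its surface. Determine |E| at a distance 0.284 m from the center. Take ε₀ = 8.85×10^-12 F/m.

Use a concentric Gaussian sphere at r = 0.284 m (between the bodies, 0.117 m < r < 0.392 m).
Only the inner charge is enclosed; the outer shell contributes nothing inside itself. Q_enc = -5.95 μC = -5.95×10^-6 C.
Gauss's law: E·4πr² = Q_enc/ε₀.
E = |Q_enc|/(4πε₀r²) = (5.95e-6)/(4π·8.85×10^-12·(0.284)²) = 6.63×10^5 N/C.

E = 6.63×10^5 N/C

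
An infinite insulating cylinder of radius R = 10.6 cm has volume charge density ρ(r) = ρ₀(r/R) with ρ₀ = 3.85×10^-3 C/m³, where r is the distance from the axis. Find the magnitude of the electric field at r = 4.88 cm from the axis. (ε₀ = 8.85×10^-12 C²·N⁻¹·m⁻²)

E ≈ 3.26e6 N/C

Coaxial Gaussian cylinder, radius r = 4.88 cm, length L (r < R).
λ_enc = ∫₀^r ρ(r')·2πr' dr' = (2πρ₀/R)·r^3/3 = 8.84×10^-6 C/m.
Applying ∮E·dA = Q_enc/ε₀ with the end caps contributing no flux:
E = |λ_enc|/(2πε₀r) = (8.84×10^-6)/(2π·8.85×10^-12·0.0488) = 3.26×10^6 N/C.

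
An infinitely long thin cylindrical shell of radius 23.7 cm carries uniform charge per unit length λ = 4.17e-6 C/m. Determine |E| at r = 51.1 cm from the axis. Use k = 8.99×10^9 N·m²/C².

E ≈ 1.47×10^5 N/C

Coaxial Gaussian cylinder, radius r = 51.1 cm, length L (r > 23.7 cm).
The full line charge is enclosed: λ_enc = 4.17e-6 C/m.
Since E is radial and uniform over the curved surface, Φ = E·2πrL = Q_enc/ε₀ = λ_enc L/ε₀.
E = 2k|λ_enc|/r = 2(8.99×10^9)(4.17×10^-6)/(0.511) = 1.47×10^5 N/C.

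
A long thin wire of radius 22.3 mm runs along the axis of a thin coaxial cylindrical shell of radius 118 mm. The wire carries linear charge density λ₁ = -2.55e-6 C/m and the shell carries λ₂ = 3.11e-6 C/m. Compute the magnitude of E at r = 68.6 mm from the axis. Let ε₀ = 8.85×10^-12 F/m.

E = 6.68e5 N/C

By cylindrical symmetry E is radial; use a coaxial Gaussian cylinder of radius 68.6 mm and length L (between the conductors, 22.3 mm < r < 118 mm).
The shell at 118 mm lies outside the Gaussian surface, so λ_enc = λ₁ = -2.55×10^-6 C/m.
Gauss's law: E·2πrL = λ_enc L/ε₀.
E = |λ_enc|/(2πε₀r) = (2.55×10^-6)/(2π·8.85×10^-12·0.0686) = 6.68×10^5 N/C.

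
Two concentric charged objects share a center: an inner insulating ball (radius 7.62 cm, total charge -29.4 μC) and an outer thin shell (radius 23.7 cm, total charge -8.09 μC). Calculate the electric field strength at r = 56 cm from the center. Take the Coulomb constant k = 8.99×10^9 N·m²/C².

|E| = 1.07×10^6 N/C

Use a concentric Gaussian sphere at r = 56 cm (r > 23.7 cm, enclosing both).
Q_enc = (-29.4 μC) + (-8.09 μC) = -3.749×10^-5 C.
Since E is radial and uniform over the Gaussian sphere, Φ = E·4πr² = Q_enc/ε₀.
E = k|Q_enc|/r² = (8.99×10^9)(3.749×10^-5)/(0.56)² = 1.07×10^6 N/C.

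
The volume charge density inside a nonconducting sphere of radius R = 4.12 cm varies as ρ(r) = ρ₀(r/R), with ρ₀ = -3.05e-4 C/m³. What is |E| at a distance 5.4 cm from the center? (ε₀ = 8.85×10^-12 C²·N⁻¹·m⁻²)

|E| = 2.07e5 N/C

Take a concentric spherical Gaussian surface of radius r = 5.4 cm (r > R, all charge enclosed).
Q_enc = 4π ∫₀^R ρ₀(r'/R)^1 r'² dr' = 4πρ₀R³/4 = -6.701e-8 C.
By Gauss's law, ∮E·dA = E·4πr² = Q_enc/ε₀.
E = |Q_enc|/(4πε₀r²) = (6.701e-8)/(4π·8.85×10^-12·(0.054)²) = 2.07×10^5 N/C.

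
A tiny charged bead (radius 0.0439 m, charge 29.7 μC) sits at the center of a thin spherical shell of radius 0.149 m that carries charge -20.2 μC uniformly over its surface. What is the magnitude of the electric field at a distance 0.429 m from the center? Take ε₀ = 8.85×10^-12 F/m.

4.64×10^5 N/C

Use a concentric Gaussian sphere at r = 0.429 m (r > 0.149 m, enclosing both).
Q_enc = (29.7 μC) + (-20.2 μC) = 9.50×10^-6 C.
Since E is radial and uniform over the Gaussian sphere, Φ = E·4πr² = Q_enc/ε₀.
E = |Q_enc|/(4πε₀r²) = (9.50×10^-6)/(4π·8.85×10^-12·(0.429)²) = 4.64e5 N/C.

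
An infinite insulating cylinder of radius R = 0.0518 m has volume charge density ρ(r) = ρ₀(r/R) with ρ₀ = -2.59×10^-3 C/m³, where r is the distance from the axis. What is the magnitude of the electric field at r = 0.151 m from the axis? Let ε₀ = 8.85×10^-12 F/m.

|E| = 1.73×10^6 N/C

Take a coaxial cylindrical Gaussian surface of radius r = 0.151 m and length L (r > R, full charge per length enclosed).
λ_enc = 2π ∫₀^R ρ₀(r'/R)^1 r' dr' = 2πρ₀R²/3 = -1.456×10^-5 C/m.
Gauss's law: E·2πrL = λ_enc L/ε₀.
E = |λ_enc|/(2πε₀r) = (1.456×10^-5)/(2π·8.85×10^-12·0.151) = 1.73×10^6 N/C.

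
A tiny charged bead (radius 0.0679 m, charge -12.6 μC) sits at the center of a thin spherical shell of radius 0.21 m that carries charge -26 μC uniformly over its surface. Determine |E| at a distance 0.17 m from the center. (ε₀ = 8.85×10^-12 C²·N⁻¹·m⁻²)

E = 3.92e6 V/m

Take a concentric spherical Gaussian surface of radius r = 0.17 m (between the bodies, 0.0679 m < r < 0.21 m).
Only the inner charge is enclosed; the outer shell contributes nothing inside itself. Q_enc = -12.6 μC = -1.26×10^-5 C.
By Gauss's law, ∮E·dA = E·4πr² = Q_enc/ε₀.
E = |Q_enc|/(4πε₀r²) = (1.26×10^-5)/(4π·8.85×10^-12·(0.17)²) = 3.92×10^6 N/C.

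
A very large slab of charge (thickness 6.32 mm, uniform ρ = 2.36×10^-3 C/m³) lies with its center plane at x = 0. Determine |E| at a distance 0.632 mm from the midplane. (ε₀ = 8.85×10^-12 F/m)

1.69×10^5 N/C

By symmetry E is perpendicular to the slab. A Gaussian pillbox from −0.632 mm to +0.632 mm (face area A) lies entirely within the slab.
Q_enc = ρ·(2x)·A and flux = 2EA, so 2EA = 2ρxA/ε₀ ⇒ E = |ρ|x/ε₀.
E = (2.36×10^-3)(0.000632)/(8.85×10^-12) = 1.69e5 N/C.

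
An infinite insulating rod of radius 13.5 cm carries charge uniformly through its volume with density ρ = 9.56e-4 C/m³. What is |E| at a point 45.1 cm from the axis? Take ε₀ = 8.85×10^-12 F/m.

Choose a coaxial cylinder of radius r = 45.1 cm (arbitrary length L) as the Gaussian surface (r > 13.5 cm, full cross-section enclosed).
λ_enc = ρ·πR² = (9.56×10^-4)π(0.135)² = 5.474×10^-5 C/m.
Applying ∮E·dA = Q_enc/ε₀ with the end caps contributing no flux:
E = |λ_enc|/(2πε₀r) = (5.474×10^-5)/(2π·8.85×10^-12·0.451) = 2.18×10^6 N/C.

|E| ≈ 2.18e6 N/C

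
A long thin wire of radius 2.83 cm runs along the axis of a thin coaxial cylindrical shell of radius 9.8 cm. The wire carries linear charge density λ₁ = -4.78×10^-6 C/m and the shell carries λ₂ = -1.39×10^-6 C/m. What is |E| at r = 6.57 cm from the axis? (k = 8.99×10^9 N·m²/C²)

E ≈ 1.31×10^6 N/C

Take a coaxial cylindrical Gaussian surface of radius r = 6.57 cm and length L (between the conductors, 2.83 cm < r < 9.8 cm).
The shell at 9.8 cm lies outside the Gaussian surface, so λ_enc = λ₁ = -4.78e-6 C/m.
Gauss's law: E·2πrL = λ_enc L/ε₀.
E = 2k|λ_enc|/r = 2(8.99×10^9)(4.78e-6)/(0.0657) = 1.31×10^6 N/C.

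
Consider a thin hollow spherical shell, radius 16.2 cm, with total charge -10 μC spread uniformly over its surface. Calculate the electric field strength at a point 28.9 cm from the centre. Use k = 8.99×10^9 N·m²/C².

E = 1.08×10^6 V/m

Use a concentric Gaussian sphere at r = 28.9 cm (r > 16.2 cm).
The entire shell is enclosed: Q_enc = -1.00×10^-5 C.
Applying ∮E·dA = Q_enc/ε₀ with Φ = E(4πr²):
E = k|Q_enc|/r² = (8.99×10^9)(1.00×10^-5)/(0.289)² = 1.08e6 N/C.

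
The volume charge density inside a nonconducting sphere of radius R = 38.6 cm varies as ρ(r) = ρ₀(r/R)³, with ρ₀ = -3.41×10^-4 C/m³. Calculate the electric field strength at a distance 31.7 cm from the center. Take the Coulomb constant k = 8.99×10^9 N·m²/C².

E ≈ 1.13×10^6 N/C

Use a concentric Gaussian sphere at r = 31.7 cm (r < R).
Integrate the density: Q_enc = 4π ∫₀^r ρ₀(r'/R)^3 r'² dr' = 4πρ₀ r^6/(6·R³) = -1.26×10^-5 C.
By Gauss's law, ∮E·dA = E·4πr² = Q_enc/ε₀.
E = k|Q_enc|/r² = (8.99×10^9)(1.26e-5)/(0.317)² = 1.13×10^6 N/C.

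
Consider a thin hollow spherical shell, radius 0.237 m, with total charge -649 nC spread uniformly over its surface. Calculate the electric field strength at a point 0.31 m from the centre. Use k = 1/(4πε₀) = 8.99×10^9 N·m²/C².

Take a concentric spherical Gaussian surface of radius r = 0.31 m (r > 0.237 m).
The entire shell is enclosed: Q_enc = -6.49×10^-7 C.
Applying ∮E·dA = Q_enc/ε₀ with Φ = E(4πr²):
E = k|Q_enc|/r² = (8.99×10^9)(6.49×10^-7)/(0.31)² = 6.07e4 N/C.

6.07e4 N/C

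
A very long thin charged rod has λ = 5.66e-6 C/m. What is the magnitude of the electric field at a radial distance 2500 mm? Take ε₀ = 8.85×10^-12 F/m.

4.07×10^4 V/m

Take a coaxial cylindrical Gaussian surface of radius r = 2500 mm and length L.
Q_enc = λL, so λ_enc = 5.66e-6 C/m.
Since E is radial and uniform over the curved surface, Φ = E·2πrL = Q_enc/ε₀ = λ_enc L/ε₀.
E = |λ_enc|/(2πε₀r) = (5.66×10^-6)/(2π·8.85×10^-12·2.5) = 4.07×10^4 N/C.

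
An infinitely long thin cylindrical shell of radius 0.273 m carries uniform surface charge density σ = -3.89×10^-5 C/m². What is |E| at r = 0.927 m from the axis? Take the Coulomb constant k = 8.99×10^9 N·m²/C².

1.29e6 N/C

Take a coaxial cylindrical Gaussian surface of radius r = 0.927 m and length L (r > 0.273 m).
The whole shell is enclosed: λ_enc = σ·2πR = (-3.89×10^-5)·2π·(0.273) = -6.673e-5 C/m.
By Gauss's law (flux through the curved wall only), E·2πrL = λ_enc L/ε₀.
E = 2k|λ_enc|/r = 2(8.99×10^9)(6.673e-5)/(0.927) = 1.29e6 N/C.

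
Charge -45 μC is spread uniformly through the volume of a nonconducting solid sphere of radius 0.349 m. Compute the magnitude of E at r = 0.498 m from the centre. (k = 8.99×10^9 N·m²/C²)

Take a concentric spherical Gaussian surface of radius r = 0.498 m (r > R, so the entire charge is enclosed).
Q_enc = -45 μC = -4.50×10^-5 C.
By Gauss's law, ∮E·dA = E·4πr² = Q_enc/ε₀.
E = k|Q_enc|/r² = (8.99×10^9)(4.50×10^-5)/(0.498)² = 1.63e6 N/C.

E ≈ 1.63e6 V/m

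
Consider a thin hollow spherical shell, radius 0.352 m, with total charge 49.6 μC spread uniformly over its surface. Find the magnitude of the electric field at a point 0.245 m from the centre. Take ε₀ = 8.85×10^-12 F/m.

By spherical symmetry E is radial; choose a Gaussian sphere of radius r = 0.245 m (inside the shell, r < 0.352 m).
No charge lies within this surface, so Q_enc = 0 and Gauss's law gives E·4πr² = 0 ⇒ E = 0.

E = 0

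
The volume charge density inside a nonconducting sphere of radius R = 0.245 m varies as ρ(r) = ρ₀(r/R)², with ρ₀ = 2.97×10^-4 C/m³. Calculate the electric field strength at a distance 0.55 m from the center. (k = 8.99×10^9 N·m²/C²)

Take a concentric spherical Gaussian surface of radius r = 0.55 m (r > R, all charge enclosed).
Q_enc = 4π ∫₀^R ρ₀(r'/R)^2 r'² dr' = 4πρ₀R³/5 = 1.098×10^-5 C.
Applying ∮E·dA = Q_enc/ε₀ with Φ = E(4πr²):
E = k|Q_enc|/r² = (8.99×10^9)(1.098e-5)/(0.55)² = 3.26e5 N/C.

E ≈ 3.26×10^5 V/m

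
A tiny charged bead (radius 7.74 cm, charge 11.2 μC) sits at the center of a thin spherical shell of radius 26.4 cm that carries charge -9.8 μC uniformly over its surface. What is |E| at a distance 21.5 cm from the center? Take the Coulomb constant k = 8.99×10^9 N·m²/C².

E ≈ 2.18×10^6 N/C

By spherical symmetry E is radial; choose a Gaussian sphere of radius r = 21.5 cm (between the bodies, 7.74 cm < r < 26.4 cm).
Only the inner charge is enclosed; the outer shell contributes nothing inside itself. Q_enc = 11.2 μC = 1.12e-5 C.
Gauss's law: E·4πr² = Q_enc/ε₀.
E = k|Q_enc|/r² = (8.99×10^9)(1.12×10^-5)/(0.215)² = 2.18e6 N/C.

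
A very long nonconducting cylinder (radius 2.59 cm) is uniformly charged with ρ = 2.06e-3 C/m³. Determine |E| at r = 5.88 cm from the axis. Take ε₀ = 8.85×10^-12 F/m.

By cylindrical symmetry E is radial; use a coaxial Gaussian cylinder of radius 5.88 cm and length L (r > 2.59 cm, full cross-section enclosed).
λ_enc = ρ·πR² = (2.06e-3)π(0.0259)² = 4.341×10^-6 C/m.
Gauss's law: E·2πrL = λ_enc L/ε₀.
E = |λ_enc|/(2πε₀r) = (4.341e-6)/(2π·8.85×10^-12·0.0588) = 1.33e6 N/C.

1.33e6 V/m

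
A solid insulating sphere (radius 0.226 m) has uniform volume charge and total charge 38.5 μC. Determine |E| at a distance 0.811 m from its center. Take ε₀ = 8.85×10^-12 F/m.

Take a concentric spherical Gaussian surface of radius r = 0.811 m (r > R, so the entire charge is enclosed).
Q_enc = 38.5 μC = 3.85×10^-5 C.
By Gauss's law, ∮E·dA = E·4πr² = Q_enc/ε₀.
E = |Q_enc|/(4πε₀r²) = (3.85e-5)/(4π·8.85×10^-12·(0.811)²) = 5.26×10^5 N/C.

|E| = 5.26e5 V/m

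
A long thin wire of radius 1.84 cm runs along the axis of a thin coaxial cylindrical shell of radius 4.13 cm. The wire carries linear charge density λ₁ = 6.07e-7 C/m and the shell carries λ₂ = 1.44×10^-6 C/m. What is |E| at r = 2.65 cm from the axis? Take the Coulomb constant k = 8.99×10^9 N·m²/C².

E = 4.12×10^5 N/C

Take a coaxial cylindrical Gaussian surface of radius r = 2.65 cm and length L (between the conductors, 1.84 cm < r < 4.13 cm).
Only the inner wire is enclosed; the outer shell contributes nothing inside itself. λ_enc = λ₁ = 6.07e-7 C/m.
By Gauss's law (flux through the curved wall only), E·2πrL = λ_enc L/ε₀.
E = 2k|λ_enc|/r = 2(8.99×10^9)(6.07e-7)/(0.0265) = 4.12e5 N/C.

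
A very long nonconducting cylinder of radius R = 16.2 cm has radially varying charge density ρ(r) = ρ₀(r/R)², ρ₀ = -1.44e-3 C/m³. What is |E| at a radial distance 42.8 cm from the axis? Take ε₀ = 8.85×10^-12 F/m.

|E| = 2.49e6 V/m

Choose a coaxial cylinder of radius r = 42.8 cm (arbitrary length L) as the Gaussian surface (r > R, full charge per length enclosed).
λ_enc = 2π ∫₀^R ρ₀(r'/R)^2 r' dr' = 2πρ₀R²/4 = -5.936×10^-5 C/m.
Gauss's law: E·2πrL = λ_enc L/ε₀.
E = |λ_enc|/(2πε₀r) = (5.936×10^-5)/(2π·8.85×10^-12·0.428) = 2.49×10^6 N/C.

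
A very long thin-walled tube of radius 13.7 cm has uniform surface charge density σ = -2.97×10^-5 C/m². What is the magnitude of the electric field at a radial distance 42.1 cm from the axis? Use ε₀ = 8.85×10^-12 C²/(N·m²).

Take a coaxial cylindrical Gaussian surface of radius r = 42.1 cm and length L (r > 13.7 cm).
The whole shell is enclosed: λ_enc = σ·2πR = (-2.97e-5)·2π·(0.137) = -2.557e-5 C/m.
Since E is radial and uniform over the curved surface, Φ = E·2πrL = Q_enc/ε₀ = λ_enc L/ε₀.
E = |λ_enc|/(2πε₀r) = (2.557e-5)/(2π·8.85×10^-12·0.421) = 1.09e6 N/C.

1.09×10^6 N/C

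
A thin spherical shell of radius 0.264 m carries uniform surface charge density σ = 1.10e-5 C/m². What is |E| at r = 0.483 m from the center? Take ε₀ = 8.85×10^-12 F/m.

By spherical symmetry E is radial; choose a Gaussian sphere of radius r = 0.483 m (r > 0.264 m).
The entire shell is enclosed: Q_enc = σ·4πR² = (1.10e-5)·4π·(0.264)² = 9.634×10^-6 C.
Since E is radial and uniform over the Gaussian sphere, Φ = E·4πr² = Q_enc/ε₀.
E = |Q_enc|/(4πε₀r²) = (9.634×10^-6)/(4π·8.85×10^-12·(0.483)²) = 3.71e5 N/C.

E ≈ 3.71e5 N/C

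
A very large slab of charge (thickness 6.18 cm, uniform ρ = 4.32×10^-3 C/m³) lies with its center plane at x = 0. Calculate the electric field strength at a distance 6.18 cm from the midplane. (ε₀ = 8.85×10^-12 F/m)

The point |x| = 6.18 cm lies outside the slab (half-thickness 0.0309 m). A symmetric pillbox spanning the full slab encloses Q_enc = ρ·d·A.
Flux = 2EA ⇒ E = |ρ|d/(2ε₀), independent of distance outside.
E = (4.32×10^-3)(0.0618)/(2·8.85×10^-12) = 1.51×10^7 N/C.

|E| = 1.51×10^7 N/C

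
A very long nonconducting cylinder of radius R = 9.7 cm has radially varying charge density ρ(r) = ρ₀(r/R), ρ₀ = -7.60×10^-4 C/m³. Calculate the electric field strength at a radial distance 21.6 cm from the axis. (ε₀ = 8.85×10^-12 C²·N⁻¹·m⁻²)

Choose a coaxial cylinder of radius r = 21.6 cm (arbitrary length L) as the Gaussian surface (r > R, full charge per length enclosed).
λ_enc = 2π ∫₀^R ρ₀(r'/R)^1 r' dr' = 2πρ₀R²/3 = -1.498×10^-5 C/m.
Applying ∮E·dA = Q_enc/ε₀ with the end caps contributing no flux:
E = |λ_enc|/(2πε₀r) = (1.498e-5)/(2π·8.85×10^-12·0.216) = 1.25×10^6 N/C.

1.25e6 N/C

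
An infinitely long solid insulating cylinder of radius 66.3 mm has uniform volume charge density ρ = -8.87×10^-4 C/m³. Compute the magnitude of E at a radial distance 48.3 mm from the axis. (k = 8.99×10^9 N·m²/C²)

Choose a coaxial cylinder of radius r = 48.3 mm (arbitrary length L) as the Gaussian surface (r < R).
Enclosed charge per unit length: λ_enc = ρ·πr² = (-8.87×10^-4)π(0.0483)² = -6.501×10^-6 C/m.
Gauss's law: E·2πrL = λ_enc L/ε₀.
E = 2k|λ_enc|/r = 2(8.99×10^9)(6.501×10^-6)/(0.0483) = 2.42×10^6 N/C.

|E| = 2.42e6 N/C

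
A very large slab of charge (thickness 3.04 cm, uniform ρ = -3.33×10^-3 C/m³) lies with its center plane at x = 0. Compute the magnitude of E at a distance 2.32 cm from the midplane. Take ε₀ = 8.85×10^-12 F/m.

The point |x| = 2.32 cm lies outside the slab (half-thickness 0.0152 m). A symmetric pillbox spanning the full slab encloses Q_enc = ρ·d·A.
Flux = 2EA ⇒ E = |ρ|d/(2ε₀), independent of distance outside.
E = (3.33×10^-3)(0.0304)/(2·8.85×10^-12) = 5.72e6 N/C.

E ≈ 5.72e6 N/C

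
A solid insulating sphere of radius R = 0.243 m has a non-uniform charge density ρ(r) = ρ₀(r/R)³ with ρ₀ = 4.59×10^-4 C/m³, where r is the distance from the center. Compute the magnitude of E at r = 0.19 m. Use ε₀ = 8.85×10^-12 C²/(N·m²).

By spherical symmetry E is radial; choose a Gaussian sphere of radius r = 0.19 m (r < R).
Q_enc = ∫₀^r ρ(r')·4πr'² dr' = (4πρ₀/R³) ∫₀^r r'^5 dr' = 4πρ₀ r^6/(6·R³) = 3.152×10^-6 C.
Since E is radial and uniform over the Gaussian sphere, Φ = E·4πr² = Q_enc/ε₀.
E = |Q_enc|/(4πε₀r²) = (3.152e-6)/(4π·8.85×10^-12·(0.19)²) = 7.85e5 N/C.

|E| ≈ 7.85e5 N/C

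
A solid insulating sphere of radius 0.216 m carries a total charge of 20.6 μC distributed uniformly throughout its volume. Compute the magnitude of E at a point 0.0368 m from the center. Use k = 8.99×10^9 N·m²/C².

|E| ≈ 6.76e5 N/C

Take a concentric spherical Gaussian surface of radius r = 0.0368 m (r < R).
For a uniform sphere the enclosed fraction is (r/R)³, so Q_enc = (20.6 μC)(0.0368/0.216)³ = 1.019e-7 C.
By Gauss's law, ∮E·dA = E·4πr² = Q_enc/ε₀.
E = k|Q_enc|/r² = (8.99×10^9)(1.019×10^-7)/(0.0368)² = 6.76×10^5 N/C.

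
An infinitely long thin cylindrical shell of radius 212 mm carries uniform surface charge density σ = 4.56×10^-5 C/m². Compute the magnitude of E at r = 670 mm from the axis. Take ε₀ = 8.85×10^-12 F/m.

E = 1.63e6 N/C

Choose a coaxial cylinder of radius r = 670 mm (arbitrary length L) as the Gaussian surface (r > 212 mm).
The whole shell is enclosed: λ_enc = σ·2πR = (4.56e-5)·2π·(0.212) = 6.074e-5 C/m.
By Gauss's law (flux through the curved wall only), E·2πrL = λ_enc L/ε₀.
E = |λ_enc|/(2πε₀r) = (6.074×10^-5)/(2π·8.85×10^-12·0.67) = 1.63×10^6 N/C.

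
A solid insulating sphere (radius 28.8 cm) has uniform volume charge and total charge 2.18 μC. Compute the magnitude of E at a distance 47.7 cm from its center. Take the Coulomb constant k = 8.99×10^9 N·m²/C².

By spherical symmetry E is radial; choose a Gaussian sphere of radius r = 47.7 cm (r > R, so the entire charge is enclosed).
Q_enc = 2.18 μC = 2.18×10^-6 C.
Since E is radial and uniform over the Gaussian sphere, Φ = E·4πr² = Q_enc/ε₀.
E = k|Q_enc|/r² = (8.99×10^9)(2.18e-6)/(0.477)² = 8.61×10^4 N/C.

|E| = 8.61×10^4 N/C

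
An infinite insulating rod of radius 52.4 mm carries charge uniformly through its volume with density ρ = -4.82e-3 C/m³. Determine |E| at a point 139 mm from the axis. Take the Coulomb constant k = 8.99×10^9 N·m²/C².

Take a coaxial cylindrical Gaussian surface of radius r = 139 mm and length L (r > 52.4 mm, full cross-section enclosed).
λ_enc = ρ·πR² = (-4.82×10^-3)π(0.0524)² = -4.158e-5 C/m.
By Gauss's law (flux through the curved wall only), E·2πrL = λ_enc L/ε₀.
E = 2k|λ_enc|/r = 2(8.99×10^9)(4.158×10^-5)/(0.139) = 5.38×10^6 N/C.

E = 5.38e6 N/C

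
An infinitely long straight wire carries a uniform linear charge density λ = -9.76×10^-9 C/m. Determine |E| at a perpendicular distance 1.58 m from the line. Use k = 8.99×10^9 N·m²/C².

|E| ≈ 111 V/m

Coaxial Gaussian cylinder, radius r = 1.58 m, length L.
Q_enc = λL, so λ_enc = -9.76×10^-9 C/m.
By Gauss's law (flux through the curved wall only), E·2πrL = λ_enc L/ε₀.
E = 2k|λ_enc|/r = 2(8.99×10^9)(9.76×10^-9)/(1.58) = 111 N/C.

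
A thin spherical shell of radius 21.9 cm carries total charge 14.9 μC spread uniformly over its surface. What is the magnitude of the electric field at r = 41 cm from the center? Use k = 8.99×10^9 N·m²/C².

By spherical symmetry E is radial; choose a Gaussian sphere of radius r = 41 cm (r > 21.9 cm).
The entire shell is enclosed: Q_enc = 1.49×10^-5 C.
Since E is radial and uniform over the Gaussian sphere, Φ = E·4πr² = Q_enc/ε₀.
E = k|Q_enc|/r² = (8.99×10^9)(1.49×10^-5)/(0.41)² = 7.97×10^5 N/C.

7.97×10^5 V/m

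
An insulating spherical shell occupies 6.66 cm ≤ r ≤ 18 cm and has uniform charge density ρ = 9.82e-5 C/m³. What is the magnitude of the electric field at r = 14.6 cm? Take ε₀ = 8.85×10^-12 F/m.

By spherical symmetry E is radial; choose a Gaussian sphere of radius r = 14.6 cm (within the shell material, 6.66 cm < r < 18 cm).
Only the shell between 6.66 cm and r is enclosed: Q_enc = ρ·(4π/3)(r³ − a³) = (9.82×10^-5)·(4π/3)·((0.146)³ − (0.0666)³) = 1.159×10^-6 C.
Applying ∮E·dA = Q_enc/ε₀ with Φ = E(4πr²):
E = |Q_enc|/(4πε₀r²) = (1.159×10^-6)/(4π·8.85×10^-12·(0.146)²) = 4.89e5 N/C.

E = 4.89e5 N/C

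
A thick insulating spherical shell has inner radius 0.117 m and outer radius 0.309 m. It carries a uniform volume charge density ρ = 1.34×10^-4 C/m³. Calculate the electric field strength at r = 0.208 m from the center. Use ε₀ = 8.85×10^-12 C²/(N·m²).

8.63e5 N/C

Take a concentric spherical Gaussian surface of radius r = 0.208 m (within the shell material, 0.117 m < r < 0.309 m).
Only the shell between 0.117 m and r is enclosed: Q_enc = ρ·(4π/3)(r³ − a³) = (1.34×10^-4)·(4π/3)·((0.208)³ − (0.117)³) = 4.152×10^-6 C.
By Gauss's law, ∮E·dA = E·4πr² = Q_enc/ε₀.
E = |Q_enc|/(4πε₀r²) = (4.152×10^-6)/(4π·8.85×10^-12·(0.208)²) = 8.63×10^5 N/C.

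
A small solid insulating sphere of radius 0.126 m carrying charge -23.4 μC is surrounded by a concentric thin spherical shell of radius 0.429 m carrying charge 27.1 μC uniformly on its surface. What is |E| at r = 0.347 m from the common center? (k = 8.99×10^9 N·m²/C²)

By spherical symmetry E is radial; choose a Gaussian sphere of radius r = 0.347 m (between the bodies, 0.126 m < r < 0.429 m).
Only the inner charge is enclosed; the outer shell contributes nothing inside itself. Q_enc = -23.4 μC = -2.34×10^-5 C.
By Gauss's law, ∮E·dA = E·4πr² = Q_enc/ε₀.
E = k|Q_enc|/r² = (8.99×10^9)(2.34×10^-5)/(0.347)² = 1.75×10^6 N/C.

1.75×10^6 N/C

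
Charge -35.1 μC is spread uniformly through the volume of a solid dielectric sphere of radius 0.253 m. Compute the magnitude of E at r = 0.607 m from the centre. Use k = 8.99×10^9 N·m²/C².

Symmetry ⇒ E = E(r) r̂. Gaussian sphere of radius r = 0.607 m (r > R, so the entire charge is enclosed).
Q_enc = -35.1 μC = -3.51×10^-5 C.
Since E is radial and uniform over the Gaussian sphere, Φ = E·4πr² = Q_enc/ε₀.
E = k|Q_enc|/r² = (8.99×10^9)(3.51×10^-5)/(0.607)² = 8.56e5 N/C.

E = 8.56e5 N/C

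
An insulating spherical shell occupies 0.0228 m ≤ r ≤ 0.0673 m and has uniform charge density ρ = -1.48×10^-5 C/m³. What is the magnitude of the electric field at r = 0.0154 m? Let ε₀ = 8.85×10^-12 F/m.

By spherical symmetry E is radial; choose a Gaussian sphere of radius r = 0.0154 m (r < 0.0228 m, inside the empty cavity).
No charge is enclosed, so by Gauss's law E·4πr² = 0 ⇒ E = 0.

E = 0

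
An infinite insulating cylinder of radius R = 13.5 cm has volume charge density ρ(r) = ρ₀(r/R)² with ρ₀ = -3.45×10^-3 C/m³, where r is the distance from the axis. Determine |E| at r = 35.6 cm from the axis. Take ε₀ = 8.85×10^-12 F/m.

|E| ≈ 4.99×10^6 N/C

Take a coaxial cylindrical Gaussian surface of radius r = 35.6 cm and length L (r > R, full charge per length enclosed).
λ_enc = 2π ∫₀^R ρ₀(r'/R)^2 r' dr' = 2πρ₀R²/4 = -9.877×10^-5 C/m.
Since E is radial and uniform over the curved surface, Φ = E·2πrL = Q_enc/ε₀ = λ_enc L/ε₀.
E = |λ_enc|/(2πε₀r) = (9.877×10^-5)/(2π·8.85×10^-12·0.356) = 4.99e6 N/C.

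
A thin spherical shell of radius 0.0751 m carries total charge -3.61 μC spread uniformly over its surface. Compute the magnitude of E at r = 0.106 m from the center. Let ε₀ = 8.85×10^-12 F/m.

Symmetry ⇒ E = E(r) r̂. Gaussian sphere of radius r = 0.106 m (r > 0.0751 m).
The entire shell is enclosed: Q_enc = -3.61×10^-6 C.
Gauss's law: E·4πr² = Q_enc/ε₀.
E = |Q_enc|/(4πε₀r²) = (3.61×10^-6)/(4π·8.85×10^-12·(0.106)²) = 2.89e6 N/C.

|E| = 2.89×10^6 N/C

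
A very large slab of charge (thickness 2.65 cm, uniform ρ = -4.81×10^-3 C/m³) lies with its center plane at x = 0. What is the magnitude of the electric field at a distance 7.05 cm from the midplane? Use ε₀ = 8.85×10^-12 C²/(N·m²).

E ≈ 7.20×10^6 N/C

The point |x| = 7.05 cm lies outside the slab (half-thickness 0.01325 m). A symmetric pillbox spanning the full slab encloses Q_enc = ρ·d·A.
Flux = 2EA ⇒ E = |ρ|d/(2ε₀), independent of distance outside.
E = (4.81×10^-3)(0.0265)/(2·8.85×10^-12) = 7.20×10^6 N/C.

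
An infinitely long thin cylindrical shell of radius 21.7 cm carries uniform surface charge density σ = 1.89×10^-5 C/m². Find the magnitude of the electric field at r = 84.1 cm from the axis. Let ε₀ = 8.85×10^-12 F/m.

|E| ≈ 5.51e5 V/m

Choose a coaxial cylinder of radius r = 84.1 cm (arbitrary length L) as the Gaussian surface (r > 21.7 cm).
The whole shell is enclosed: λ_enc = σ·2πR = (1.89×10^-5)·2π·(0.217) = 2.577e-5 C/m.
Gauss's law: E·2πrL = λ_enc L/ε₀.
E = |λ_enc|/(2πε₀r) = (2.577×10^-5)/(2π·8.85×10^-12·0.841) = 5.51×10^5 N/C.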